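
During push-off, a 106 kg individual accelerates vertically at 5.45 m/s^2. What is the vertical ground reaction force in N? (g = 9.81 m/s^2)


GRF = m * (g + a)
GRF = 106 * (9.81 + 5.45)
GRF = 106 * 15.2600
GRF = 1617.5600


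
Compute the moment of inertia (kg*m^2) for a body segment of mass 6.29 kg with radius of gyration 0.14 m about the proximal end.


I = m * k^2
I = 6.29 * 0.14^2
k^2 = 0.0196
I = 0.1233


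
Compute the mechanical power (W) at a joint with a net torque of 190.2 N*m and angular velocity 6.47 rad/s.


P = M * omega
P = 190.2 * 6.47
P = 1230.5940


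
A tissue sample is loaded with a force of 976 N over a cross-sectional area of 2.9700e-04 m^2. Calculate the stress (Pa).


stress = F / A
stress = 976 / 2.9700e-04
stress = 3.2862e+06


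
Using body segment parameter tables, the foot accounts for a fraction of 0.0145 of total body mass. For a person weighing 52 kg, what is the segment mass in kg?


m_segment = body_mass * fraction
m_segment = 52 * 0.0145
m_segment = 0.7540


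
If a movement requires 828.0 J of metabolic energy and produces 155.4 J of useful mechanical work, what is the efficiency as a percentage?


eta = (W_mech / E_meta) * 100
eta = (155.4 / 828.0) * 100
ratio = 0.1877
eta = 18.7681


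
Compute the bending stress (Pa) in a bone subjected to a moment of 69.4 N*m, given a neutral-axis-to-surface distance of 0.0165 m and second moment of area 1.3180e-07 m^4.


sigma = M * c / I
sigma = 69.4 * 0.0165 / 1.3180e-07
M * c = 1.1451
sigma = 8.6882e+06


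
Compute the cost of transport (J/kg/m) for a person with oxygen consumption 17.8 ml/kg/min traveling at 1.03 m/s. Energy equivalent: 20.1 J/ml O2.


Power per kg = VO2 * 20.1 / 60
Power per kg = 17.8 * 20.1 / 60 = 5.9630 W/kg
Cost = power_per_kg / speed
Cost = 5.9630 / 1.03
Cost = 5.7893


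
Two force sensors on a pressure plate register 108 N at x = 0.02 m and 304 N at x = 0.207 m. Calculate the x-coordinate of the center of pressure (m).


COP_x = (F1*x1 + F2*x2) / (F1 + F2)
COP_x = (108*0.02 + 304*0.207) / (108 + 304)
Numerator = 65.0880
Denominator = 412
COP_x = 0.1580


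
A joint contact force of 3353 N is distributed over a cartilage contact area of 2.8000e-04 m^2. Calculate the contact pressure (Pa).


P = F / A
P = 3353 / 2.8000e-04
P = 1.1975e+07


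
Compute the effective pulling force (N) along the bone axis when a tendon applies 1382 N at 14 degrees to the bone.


F_eff = F_tendon * cos(theta)
theta = 14 deg = 0.2443 rad
cos(theta) = 0.9703
F_eff = 1382 * 0.9703
F_eff = 1340.9487


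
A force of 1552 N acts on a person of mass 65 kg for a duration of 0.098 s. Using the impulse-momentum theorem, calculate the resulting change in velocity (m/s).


J = F * dt = 1552 * 0.098 = 152.0960 N*s
delta_v = J / m
delta_v = 152.0960 / 65
delta_v = 2.3399


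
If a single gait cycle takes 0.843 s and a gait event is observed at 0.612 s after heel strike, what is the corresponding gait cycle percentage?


pct = (event_time / cycle_time) * 100
pct = (0.612 / 0.843) * 100
ratio = 0.7260
pct = 72.5979


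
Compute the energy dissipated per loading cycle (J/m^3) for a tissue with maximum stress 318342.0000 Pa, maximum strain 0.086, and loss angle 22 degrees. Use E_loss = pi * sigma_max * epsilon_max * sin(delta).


E_loss = pi * sigma_max * epsilon_max * sin(delta)
delta = 22 deg = 0.3840 rad
sin(delta) = 0.3746
E_loss = pi * 318342.0000 * 0.086 * 0.3746
E_loss = 32219.4173


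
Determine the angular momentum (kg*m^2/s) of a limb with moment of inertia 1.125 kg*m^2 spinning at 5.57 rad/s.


L = I * omega
L = 1.125 * 5.57
L = 6.2663


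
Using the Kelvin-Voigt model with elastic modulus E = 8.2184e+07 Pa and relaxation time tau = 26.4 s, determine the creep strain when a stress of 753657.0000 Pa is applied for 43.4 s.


epsilon(t) = (sigma/E) * (1 - exp(-t/tau))
sigma/E = 753657.0000 / 8.2184e+07 = 0.0092
exp(-t/tau) = exp(-43.4 / 26.4) = 0.1932
epsilon = 0.0092 * (1 - 0.1932)
epsilon = 0.0074


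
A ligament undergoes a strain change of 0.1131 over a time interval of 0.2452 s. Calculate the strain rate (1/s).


strain_rate = delta_strain / delta_t
strain_rate = 0.1131 / 0.2452
strain_rate = 0.4613


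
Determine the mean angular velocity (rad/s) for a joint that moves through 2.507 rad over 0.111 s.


omega = delta_theta / delta_t
omega = 2.507 / 0.111
omega = 22.5856


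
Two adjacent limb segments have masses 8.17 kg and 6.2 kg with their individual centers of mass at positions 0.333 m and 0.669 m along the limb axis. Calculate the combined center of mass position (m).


COM = (m1*x1 + m2*x2) / (m1 + m2)
COM = (8.17*0.333 + 6.2*0.669) / (8.17 + 6.2)
Numerator = 6.8684
Denominator = 14.3700
COM = 0.4780


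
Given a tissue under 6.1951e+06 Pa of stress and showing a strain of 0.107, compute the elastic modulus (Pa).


E = stress / strain
E = 6.1951e+06 / 0.107
E = 5.7898e+07


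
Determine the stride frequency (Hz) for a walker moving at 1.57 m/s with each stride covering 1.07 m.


f = v / stride_length
f = 1.57 / 1.07
f = 1.4673


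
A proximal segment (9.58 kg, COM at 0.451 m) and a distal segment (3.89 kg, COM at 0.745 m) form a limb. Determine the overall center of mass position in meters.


COM = (m1*x1 + m2*x2) / (m1 + m2)
COM = (9.58*0.451 + 3.89*0.745) / (9.58 + 3.89)
Numerator = 7.2186
Denominator = 13.4700
COM = 0.5359


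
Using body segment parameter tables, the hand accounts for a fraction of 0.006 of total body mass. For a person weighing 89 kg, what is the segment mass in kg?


m_segment = body_mass * fraction
m_segment = 89 * 0.006
m_segment = 0.5340


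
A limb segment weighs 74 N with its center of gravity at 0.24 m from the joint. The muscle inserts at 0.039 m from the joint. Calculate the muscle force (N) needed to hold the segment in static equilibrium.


F_muscle = W * d_load / d_muscle
F_muscle = 74 * 0.24 / 0.039
Numerator = 17.7600
F_muscle = 455.3846


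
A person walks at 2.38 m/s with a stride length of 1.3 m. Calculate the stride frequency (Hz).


f = v / stride_length
f = 2.38 / 1.3
f = 1.8308


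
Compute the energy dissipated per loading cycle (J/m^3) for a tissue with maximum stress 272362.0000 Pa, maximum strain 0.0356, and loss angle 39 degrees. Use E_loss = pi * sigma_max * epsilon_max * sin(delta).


E_loss = pi * sigma_max * epsilon_max * sin(delta)
delta = 39 deg = 0.6807 rad
sin(delta) = 0.6293
E_loss = pi * 272362.0000 * 0.0356 * 0.6293
E_loss = 19169.8268


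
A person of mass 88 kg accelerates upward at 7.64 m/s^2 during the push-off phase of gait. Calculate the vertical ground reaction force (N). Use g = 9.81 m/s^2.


GRF = m * (g + a)
GRF = 88 * (9.81 + 7.64)
GRF = 88 * 17.4500
GRF = 1535.6000


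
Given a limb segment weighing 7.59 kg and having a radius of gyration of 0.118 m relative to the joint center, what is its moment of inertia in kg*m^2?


I = m * k^2
I = 7.59 * 0.118^2
k^2 = 0.0139
I = 0.1057


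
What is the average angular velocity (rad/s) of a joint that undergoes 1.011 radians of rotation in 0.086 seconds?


omega = delta_theta / delta_t
omega = 1.011 / 0.086
omega = 11.7558


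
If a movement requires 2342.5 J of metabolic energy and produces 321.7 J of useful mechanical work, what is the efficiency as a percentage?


eta = (W_mech / E_meta) * 100
eta = (321.7 / 2342.5) * 100
ratio = 0.1373
eta = 13.7332


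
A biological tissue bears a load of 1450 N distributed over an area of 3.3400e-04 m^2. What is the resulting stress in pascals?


stress = F / A
stress = 1450 / 3.3400e-04
stress = 4.3413e+06


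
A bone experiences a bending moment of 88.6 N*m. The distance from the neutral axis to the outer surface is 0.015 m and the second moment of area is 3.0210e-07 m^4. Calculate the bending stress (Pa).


sigma = M * c / I
sigma = 88.6 * 0.015 / 3.0210e-07
M * c = 1.3290
sigma = 4.3992e+06


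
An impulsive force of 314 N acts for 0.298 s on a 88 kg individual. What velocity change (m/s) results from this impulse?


J = F * dt = 314 * 0.298 = 93.5720 N*s
delta_v = J / m
delta_v = 93.5720 / 88
delta_v = 1.0633


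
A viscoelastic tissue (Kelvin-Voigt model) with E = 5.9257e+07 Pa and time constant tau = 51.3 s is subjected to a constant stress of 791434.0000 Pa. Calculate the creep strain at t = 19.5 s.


epsilon(t) = (sigma/E) * (1 - exp(-t/tau))
sigma/E = 791434.0000 / 5.9257e+07 = 0.0134
exp(-t/tau) = exp(-19.5 / 51.3) = 0.6838
epsilon = 0.0134 * (1 - 0.6838)
epsilon = 0.0042


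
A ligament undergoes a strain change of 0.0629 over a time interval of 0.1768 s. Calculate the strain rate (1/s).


strain_rate = delta_strain / delta_t
strain_rate = 0.0629 / 0.1768
strain_rate = 0.3558


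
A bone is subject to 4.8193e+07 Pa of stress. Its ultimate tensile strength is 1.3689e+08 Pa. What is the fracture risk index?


FRI = applied / ultimate
FRI = 4.8193e+07 / 1.3689e+08
FRI = 0.3521


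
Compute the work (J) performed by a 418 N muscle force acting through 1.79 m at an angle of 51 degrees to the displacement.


W = F * d * cos(theta)
theta = 51 deg = 0.8901 rad
cos(theta) = 0.6293
W = 418 * 1.79 * 0.6293
W = 470.8701


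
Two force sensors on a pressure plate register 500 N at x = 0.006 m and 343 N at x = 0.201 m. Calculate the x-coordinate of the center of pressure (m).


COP_x = (F1*x1 + F2*x2) / (F1 + F2)
COP_x = (500*0.006 + 343*0.201) / (500 + 343)
Numerator = 71.9430
Denominator = 843
COP_x = 0.0853


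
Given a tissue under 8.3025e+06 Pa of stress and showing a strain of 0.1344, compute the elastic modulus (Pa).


E = stress / strain
E = 8.3025e+06 / 0.1344
E = 6.1775e+07


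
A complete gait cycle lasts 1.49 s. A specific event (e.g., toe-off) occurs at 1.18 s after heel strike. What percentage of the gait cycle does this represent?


pct = (event_time / cycle_time) * 100
pct = (1.18 / 1.49) * 100
ratio = 0.7919
pct = 79.1946


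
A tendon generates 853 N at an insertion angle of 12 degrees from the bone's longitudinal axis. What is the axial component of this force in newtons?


F_eff = F_tendon * cos(theta)
theta = 12 deg = 0.2094 rad
cos(theta) = 0.9781
F_eff = 853 * 0.9781
F_eff = 834.3599


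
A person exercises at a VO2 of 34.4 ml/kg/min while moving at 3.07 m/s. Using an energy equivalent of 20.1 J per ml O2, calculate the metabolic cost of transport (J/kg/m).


Power per kg = VO2 * 20.1 / 60
Power per kg = 34.4 * 20.1 / 60 = 11.5240 W/kg
Cost = power_per_kg / speed
Cost = 11.5240 / 3.07
Cost = 3.7537


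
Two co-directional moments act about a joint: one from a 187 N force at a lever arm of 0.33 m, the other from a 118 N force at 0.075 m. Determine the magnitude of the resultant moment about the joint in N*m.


M = F1 * d1 + F2 * d2
M = 187 * 0.33 + 118 * 0.075
M = 61.7100 + 8.8500
M = 70.5600


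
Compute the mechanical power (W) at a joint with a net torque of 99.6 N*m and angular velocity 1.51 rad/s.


P = M * omega
P = 99.6 * 1.51
P = 150.3960


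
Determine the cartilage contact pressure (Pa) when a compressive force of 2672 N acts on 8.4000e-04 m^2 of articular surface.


P = F / A
P = 2672 / 8.4000e-04
P = 3.1810e+06


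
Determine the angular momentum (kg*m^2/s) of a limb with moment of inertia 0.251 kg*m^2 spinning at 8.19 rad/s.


L = I * omega
L = 0.251 * 8.19
L = 2.0557


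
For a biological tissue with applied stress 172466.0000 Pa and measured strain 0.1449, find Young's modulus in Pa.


E = stress / strain
E = 172466.0000 / 0.1449
E = 1.1902e+06


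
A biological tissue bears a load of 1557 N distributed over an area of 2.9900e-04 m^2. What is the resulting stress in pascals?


stress = F / A
stress = 1557 / 2.9900e-04
stress = 5.2074e+06


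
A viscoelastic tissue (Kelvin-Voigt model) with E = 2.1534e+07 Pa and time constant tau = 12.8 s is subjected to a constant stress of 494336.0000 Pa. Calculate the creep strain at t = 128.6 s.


epsilon(t) = (sigma/E) * (1 - exp(-t/tau))
sigma/E = 494336.0000 / 2.1534e+07 = 0.0230
exp(-t/tau) = exp(-128.6 / 12.8) = 4.3321e-05
epsilon = 0.0230 * (1 - 4.3321e-05)
epsilon = 0.0230


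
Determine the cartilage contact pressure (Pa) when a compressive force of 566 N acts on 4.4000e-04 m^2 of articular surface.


P = F / A
P = 566 / 4.4000e-04
P = 1.2864e+06


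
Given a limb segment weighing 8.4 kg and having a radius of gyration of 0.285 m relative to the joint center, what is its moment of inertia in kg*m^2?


I = m * k^2
I = 8.4 * 0.285^2
k^2 = 0.0812
I = 0.6823


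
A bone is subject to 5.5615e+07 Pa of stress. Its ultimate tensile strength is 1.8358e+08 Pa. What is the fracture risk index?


FRI = applied / ultimate
FRI = 5.5615e+07 / 1.8358e+08
FRI = 0.3029


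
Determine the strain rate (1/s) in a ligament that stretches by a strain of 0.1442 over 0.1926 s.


strain_rate = delta_strain / delta_t
strain_rate = 0.1442 / 0.1926
strain_rate = 0.7487


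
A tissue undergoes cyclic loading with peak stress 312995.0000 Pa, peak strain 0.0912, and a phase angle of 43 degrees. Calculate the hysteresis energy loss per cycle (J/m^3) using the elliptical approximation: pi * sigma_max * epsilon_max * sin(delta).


E_loss = pi * sigma_max * epsilon_max * sin(delta)
delta = 43 deg = 0.7505 rad
sin(delta) = 0.6820
E_loss = pi * 312995.0000 * 0.0912 * 0.6820
E_loss = 61159.7134


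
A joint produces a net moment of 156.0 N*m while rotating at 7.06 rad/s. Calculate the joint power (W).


P = M * omega
P = 156.0 * 7.06
P = 1101.3600


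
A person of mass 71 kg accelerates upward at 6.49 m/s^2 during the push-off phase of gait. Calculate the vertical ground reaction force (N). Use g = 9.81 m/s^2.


GRF = m * (g + a)
GRF = 71 * (9.81 + 6.49)
GRF = 71 * 16.3000
GRF = 1157.3000


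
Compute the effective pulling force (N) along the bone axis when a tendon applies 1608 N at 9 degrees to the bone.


F_eff = F_tendon * cos(theta)
theta = 9 deg = 0.1571 rad
cos(theta) = 0.9877
F_eff = 1608 * 0.9877
F_eff = 1588.2029


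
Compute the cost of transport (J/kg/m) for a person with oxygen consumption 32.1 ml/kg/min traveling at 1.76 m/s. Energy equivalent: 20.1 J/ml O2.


Power per kg = VO2 * 20.1 / 60
Power per kg = 32.1 * 20.1 / 60 = 10.7535 W/kg
Cost = power_per_kg / speed
Cost = 10.7535 / 1.76
Cost = 6.1099


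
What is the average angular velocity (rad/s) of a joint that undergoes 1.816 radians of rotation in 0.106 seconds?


omega = delta_theta / delta_t
omega = 1.816 / 0.106
omega = 17.1321


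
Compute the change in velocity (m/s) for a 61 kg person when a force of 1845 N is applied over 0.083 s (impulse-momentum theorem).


J = F * dt = 1845 * 0.083 = 153.1350 N*s
delta_v = J / m
delta_v = 153.1350 / 61
delta_v = 2.5104


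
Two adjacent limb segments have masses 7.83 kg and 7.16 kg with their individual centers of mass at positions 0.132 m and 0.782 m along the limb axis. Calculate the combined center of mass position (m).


COM = (m1*x1 + m2*x2) / (m1 + m2)
COM = (7.83*0.132 + 7.16*0.782) / (7.83 + 7.16)
Numerator = 6.6327
Denominator = 14.9900
COM = 0.4425


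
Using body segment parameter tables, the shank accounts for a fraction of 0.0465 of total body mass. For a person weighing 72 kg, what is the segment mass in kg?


m_segment = body_mass * fraction
m_segment = 72 * 0.0465
m_segment = 3.3480


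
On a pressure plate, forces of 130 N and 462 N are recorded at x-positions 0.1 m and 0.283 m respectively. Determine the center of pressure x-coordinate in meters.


COP_x = (F1*x1 + F2*x2) / (F1 + F2)
COP_x = (130*0.1 + 462*0.283) / (130 + 462)
Numerator = 143.7460
Denominator = 592
COP_x = 0.2428


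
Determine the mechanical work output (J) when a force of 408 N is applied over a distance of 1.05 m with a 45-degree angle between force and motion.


W = F * d * cos(theta)
theta = 45 deg = 0.7854 rad
cos(theta) = 0.7071
W = 408 * 1.05 * 0.7071
W = 302.9245


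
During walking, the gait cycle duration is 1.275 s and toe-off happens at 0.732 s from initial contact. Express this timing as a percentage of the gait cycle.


pct = (event_time / cycle_time) * 100
pct = (0.732 / 1.275) * 100
ratio = 0.5741
pct = 57.4118


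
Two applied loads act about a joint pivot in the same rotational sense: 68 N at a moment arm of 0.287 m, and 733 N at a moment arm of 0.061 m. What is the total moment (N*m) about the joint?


M = F1 * d1 + F2 * d2
M = 68 * 0.287 + 733 * 0.061
M = 19.5160 + 44.7130
M = 64.2290


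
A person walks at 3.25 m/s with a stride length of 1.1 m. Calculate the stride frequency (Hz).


f = v / stride_length
f = 3.25 / 1.1
f = 2.9545


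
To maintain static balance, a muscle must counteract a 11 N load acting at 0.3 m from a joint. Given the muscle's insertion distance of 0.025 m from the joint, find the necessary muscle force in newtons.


F_muscle = W * d_load / d_muscle
F_muscle = 11 * 0.3 / 0.025
Numerator = 3.3000
F_muscle = 132.0000


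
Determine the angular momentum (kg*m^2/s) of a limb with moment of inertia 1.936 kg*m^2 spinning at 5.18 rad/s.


L = I * omega
L = 1.936 * 5.18
L = 10.0285


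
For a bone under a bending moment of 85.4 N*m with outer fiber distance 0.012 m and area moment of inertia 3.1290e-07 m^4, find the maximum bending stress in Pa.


sigma = M * c / I
sigma = 85.4 * 0.012 / 3.1290e-07
M * c = 1.0248
sigma = 3.2752e+06


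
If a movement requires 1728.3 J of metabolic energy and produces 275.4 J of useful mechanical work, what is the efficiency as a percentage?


eta = (W_mech / E_meta) * 100
eta = (275.4 / 1728.3) * 100
ratio = 0.1593
eta = 15.9347


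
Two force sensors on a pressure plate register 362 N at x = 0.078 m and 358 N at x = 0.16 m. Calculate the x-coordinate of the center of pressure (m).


COP_x = (F1*x1 + F2*x2) / (F1 + F2)
COP_x = (362*0.078 + 358*0.16) / (362 + 358)
Numerator = 85.5160
Denominator = 720
COP_x = 0.1188


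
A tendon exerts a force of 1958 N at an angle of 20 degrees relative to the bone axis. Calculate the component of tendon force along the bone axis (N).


F_eff = F_tendon * cos(theta)
theta = 20 deg = 0.3491 rad
cos(theta) = 0.9397
F_eff = 1958 * 0.9397
F_eff = 1839.9182


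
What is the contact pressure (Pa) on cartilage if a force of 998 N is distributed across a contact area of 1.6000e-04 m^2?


P = F / A
P = 998 / 1.6000e-04
P = 6.2375e+06


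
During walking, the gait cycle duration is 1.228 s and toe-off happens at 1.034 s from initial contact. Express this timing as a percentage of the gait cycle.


pct = (event_time / cycle_time) * 100
pct = (1.034 / 1.228) * 100
ratio = 0.8420
pct = 84.2020


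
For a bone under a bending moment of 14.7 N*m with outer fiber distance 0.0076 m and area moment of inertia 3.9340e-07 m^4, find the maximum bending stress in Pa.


sigma = M * c / I
sigma = 14.7 * 0.0076 / 3.9340e-07
M * c = 0.1117
sigma = 283985.7651


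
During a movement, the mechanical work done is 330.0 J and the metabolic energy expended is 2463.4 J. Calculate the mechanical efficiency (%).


eta = (W_mech / E_meta) * 100
eta = (330.0 / 2463.4) * 100
ratio = 0.1340
eta = 13.3961


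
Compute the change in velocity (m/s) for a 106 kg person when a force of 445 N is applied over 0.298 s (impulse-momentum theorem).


J = F * dt = 445 * 0.298 = 132.6100 N*s
delta_v = J / m
delta_v = 132.6100 / 106
delta_v = 1.2510


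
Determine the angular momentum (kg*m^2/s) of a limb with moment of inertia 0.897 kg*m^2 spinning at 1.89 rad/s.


L = I * omega
L = 0.897 * 1.89
L = 1.6953


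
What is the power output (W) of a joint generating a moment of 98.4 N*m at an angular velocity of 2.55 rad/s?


P = M * omega
P = 98.4 * 2.55
P = 250.9200


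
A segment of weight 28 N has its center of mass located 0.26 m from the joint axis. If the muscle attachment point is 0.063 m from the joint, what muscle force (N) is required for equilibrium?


F_muscle = W * d_load / d_muscle
F_muscle = 28 * 0.26 / 0.063
Numerator = 7.2800
F_muscle = 115.5556


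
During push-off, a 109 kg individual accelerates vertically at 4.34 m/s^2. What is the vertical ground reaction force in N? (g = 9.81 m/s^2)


GRF = m * (g + a)
GRF = 109 * (9.81 + 4.34)
GRF = 109 * 14.1500
GRF = 1542.3500


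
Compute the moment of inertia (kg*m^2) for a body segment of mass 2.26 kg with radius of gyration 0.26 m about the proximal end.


I = m * k^2
I = 2.26 * 0.26^2
k^2 = 0.0676
I = 0.1528


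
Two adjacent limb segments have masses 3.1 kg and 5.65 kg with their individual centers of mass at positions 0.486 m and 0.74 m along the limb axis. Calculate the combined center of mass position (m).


COM = (m1*x1 + m2*x2) / (m1 + m2)
COM = (3.1*0.486 + 5.65*0.74) / (3.1 + 5.65)
Numerator = 5.6876
Denominator = 8.7500
COM = 0.6500


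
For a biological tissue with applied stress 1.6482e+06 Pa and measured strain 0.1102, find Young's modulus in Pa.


E = stress / strain
E = 1.6482e+06 / 0.1102
E = 1.4956e+07


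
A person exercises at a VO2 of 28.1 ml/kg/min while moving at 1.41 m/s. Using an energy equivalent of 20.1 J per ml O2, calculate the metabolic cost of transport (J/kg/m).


Power per kg = VO2 * 20.1 / 60
Power per kg = 28.1 * 20.1 / 60 = 9.4135 W/kg
Cost = power_per_kg / speed
Cost = 9.4135 / 1.41
Cost = 6.6762


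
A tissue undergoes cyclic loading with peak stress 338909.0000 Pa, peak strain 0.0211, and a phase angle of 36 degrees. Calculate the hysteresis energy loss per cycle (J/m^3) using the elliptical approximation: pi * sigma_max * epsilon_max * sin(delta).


E_loss = pi * sigma_max * epsilon_max * sin(delta)
delta = 36 deg = 0.6283 rad
sin(delta) = 0.5878
E_loss = pi * 338909.0000 * 0.0211 * 0.5878
E_loss = 13204.8696


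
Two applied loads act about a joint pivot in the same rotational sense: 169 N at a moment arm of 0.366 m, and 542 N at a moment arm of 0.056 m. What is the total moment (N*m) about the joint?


M = F1 * d1 + F2 * d2
M = 169 * 0.366 + 542 * 0.056
M = 61.8540 + 30.3520
M = 92.2060


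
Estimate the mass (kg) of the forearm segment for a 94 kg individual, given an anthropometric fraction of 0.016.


m_segment = body_mass * fraction
m_segment = 94 * 0.016
m_segment = 1.5040


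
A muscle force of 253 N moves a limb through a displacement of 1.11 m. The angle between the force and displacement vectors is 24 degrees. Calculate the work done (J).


W = F * d * cos(theta)
theta = 24 deg = 0.4189 rad
cos(theta) = 0.9135
W = 253 * 1.11 * 0.9135
W = 256.5510


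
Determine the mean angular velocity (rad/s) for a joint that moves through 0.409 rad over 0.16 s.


omega = delta_theta / delta_t
omega = 0.409 / 0.16
omega = 2.5562


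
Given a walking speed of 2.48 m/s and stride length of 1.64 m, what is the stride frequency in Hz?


f = v / stride_length
f = 2.48 / 1.64
f = 1.5122


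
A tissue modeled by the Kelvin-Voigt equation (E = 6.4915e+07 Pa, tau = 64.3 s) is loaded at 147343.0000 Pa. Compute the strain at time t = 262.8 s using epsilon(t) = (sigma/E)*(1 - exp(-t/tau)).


epsilon(t) = (sigma/E) * (1 - exp(-t/tau))
sigma/E = 147343.0000 / 6.4915e+07 = 0.0023
exp(-t/tau) = exp(-262.8 / 64.3) = 0.0168
epsilon = 0.0023 * (1 - 0.0168)
epsilon = 0.0022


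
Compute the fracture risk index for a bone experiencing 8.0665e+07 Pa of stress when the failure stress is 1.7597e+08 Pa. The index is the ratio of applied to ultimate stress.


FRI = applied / ultimate
FRI = 8.0665e+07 / 1.7597e+08
FRI = 0.4584


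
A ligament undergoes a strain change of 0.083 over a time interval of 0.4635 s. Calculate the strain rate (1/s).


strain_rate = delta_strain / delta_t
strain_rate = 0.083 / 0.4635
strain_rate = 0.1791


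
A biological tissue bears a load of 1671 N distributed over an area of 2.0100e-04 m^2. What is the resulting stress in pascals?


stress = F / A
stress = 1671 / 2.0100e-04
stress = 8.3134e+06


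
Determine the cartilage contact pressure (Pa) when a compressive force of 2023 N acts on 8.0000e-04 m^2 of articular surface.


P = F / A
P = 2023 / 8.0000e-04
P = 2.5288e+06


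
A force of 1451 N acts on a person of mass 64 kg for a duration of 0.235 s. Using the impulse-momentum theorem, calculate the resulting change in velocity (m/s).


J = F * dt = 1451 * 0.235 = 340.9850 N*s
delta_v = J / m
delta_v = 340.9850 / 64
delta_v = 5.3279


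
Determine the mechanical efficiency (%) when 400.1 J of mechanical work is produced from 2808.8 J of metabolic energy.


eta = (W_mech / E_meta) * 100
eta = (400.1 / 2808.8) * 100
ratio = 0.1424
eta = 14.2445


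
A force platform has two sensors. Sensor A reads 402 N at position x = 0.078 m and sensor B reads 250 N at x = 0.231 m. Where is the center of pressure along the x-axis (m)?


COP_x = (F1*x1 + F2*x2) / (F1 + F2)
COP_x = (402*0.078 + 250*0.231) / (402 + 250)
Numerator = 89.1060
Denominator = 652
COP_x = 0.1367


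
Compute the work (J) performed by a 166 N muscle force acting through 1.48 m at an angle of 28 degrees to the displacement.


W = F * d * cos(theta)
theta = 28 deg = 0.4887 rad
cos(theta) = 0.8829
W = 166 * 1.48 * 0.8829
W = 216.9226


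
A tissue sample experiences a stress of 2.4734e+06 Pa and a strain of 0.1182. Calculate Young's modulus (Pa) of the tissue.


E = stress / strain
E = 2.4734e+06 / 0.1182
E = 2.0926e+07


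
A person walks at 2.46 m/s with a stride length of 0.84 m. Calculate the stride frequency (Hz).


f = v / stride_length
f = 2.46 / 0.84
f = 2.9286


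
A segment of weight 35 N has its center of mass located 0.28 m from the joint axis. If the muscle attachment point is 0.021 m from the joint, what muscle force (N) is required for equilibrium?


F_muscle = W * d_load / d_muscle
F_muscle = 35 * 0.28 / 0.021
Numerator = 9.8000
F_muscle = 466.6667


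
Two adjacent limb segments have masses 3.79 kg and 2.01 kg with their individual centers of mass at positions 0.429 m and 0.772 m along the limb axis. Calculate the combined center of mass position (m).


COM = (m1*x1 + m2*x2) / (m1 + m2)
COM = (3.79*0.429 + 2.01*0.772) / (3.79 + 2.01)
Numerator = 3.1776
Denominator = 5.8000
COM = 0.5479


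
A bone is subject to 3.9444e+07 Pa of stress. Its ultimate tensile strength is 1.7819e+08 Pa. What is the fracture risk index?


FRI = applied / ultimate
FRI = 3.9444e+07 / 1.7819e+08
FRI = 0.2214


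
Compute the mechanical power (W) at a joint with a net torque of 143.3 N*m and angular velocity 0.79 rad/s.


P = M * omega
P = 143.3 * 0.79
P = 113.2070


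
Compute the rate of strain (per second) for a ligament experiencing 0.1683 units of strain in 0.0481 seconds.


strain_rate = delta_strain / delta_t
strain_rate = 0.1683 / 0.0481
strain_rate = 3.4990


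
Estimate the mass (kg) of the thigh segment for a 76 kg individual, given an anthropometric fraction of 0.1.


m_segment = body_mass * fraction
m_segment = 76 * 0.1
m_segment = 7.6000


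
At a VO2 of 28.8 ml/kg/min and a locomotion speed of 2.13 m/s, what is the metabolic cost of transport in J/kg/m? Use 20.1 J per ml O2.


Power per kg = VO2 * 20.1 / 60
Power per kg = 28.8 * 20.1 / 60 = 9.6480 W/kg
Cost = power_per_kg / speed
Cost = 9.6480 / 2.13
Cost = 4.5296


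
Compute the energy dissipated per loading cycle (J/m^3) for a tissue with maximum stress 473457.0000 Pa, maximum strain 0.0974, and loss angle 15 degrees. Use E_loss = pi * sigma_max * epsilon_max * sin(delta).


E_loss = pi * sigma_max * epsilon_max * sin(delta)
delta = 15 deg = 0.2618 rad
sin(delta) = 0.2588
E_loss = pi * 473457.0000 * 0.0974 * 0.2588
E_loss = 37496.0571


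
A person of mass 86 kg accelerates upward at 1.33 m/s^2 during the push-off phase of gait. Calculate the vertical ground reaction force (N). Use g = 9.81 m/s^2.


GRF = m * (g + a)
GRF = 86 * (9.81 + 1.33)
GRF = 86 * 11.1400
GRF = 958.0400


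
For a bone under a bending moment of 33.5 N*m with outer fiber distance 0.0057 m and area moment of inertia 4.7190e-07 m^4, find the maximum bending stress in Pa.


sigma = M * c / I
sigma = 33.5 * 0.0057 / 4.7190e-07
M * c = 0.1910
sigma = 404640.8137


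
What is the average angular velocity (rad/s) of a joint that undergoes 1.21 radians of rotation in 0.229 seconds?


omega = delta_theta / delta_t
omega = 1.21 / 0.229
omega = 5.2838


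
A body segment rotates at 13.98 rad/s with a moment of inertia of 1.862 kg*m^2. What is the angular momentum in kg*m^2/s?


L = I * omega
L = 1.862 * 13.98
L = 26.0308


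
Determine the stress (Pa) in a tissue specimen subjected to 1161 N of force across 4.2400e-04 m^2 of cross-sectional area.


stress = F / A
stress = 1161 / 4.2400e-04
stress = 2.7382e+06


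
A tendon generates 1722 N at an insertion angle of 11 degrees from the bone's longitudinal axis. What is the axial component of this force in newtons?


F_eff = F_tendon * cos(theta)
theta = 11 deg = 0.1920 rad
cos(theta) = 0.9816
F_eff = 1722 * 0.9816
F_eff = 1690.3620


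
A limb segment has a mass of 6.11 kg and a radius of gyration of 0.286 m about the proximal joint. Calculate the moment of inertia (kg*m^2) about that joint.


I = m * k^2
I = 6.11 * 0.286^2
k^2 = 0.0818
I = 0.4998


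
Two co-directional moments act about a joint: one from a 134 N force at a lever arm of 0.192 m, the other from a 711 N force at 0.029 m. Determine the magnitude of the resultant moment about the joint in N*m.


M = F1 * d1 + F2 * d2
M = 134 * 0.192 + 711 * 0.029
M = 25.7280 + 20.6190
M = 46.3470


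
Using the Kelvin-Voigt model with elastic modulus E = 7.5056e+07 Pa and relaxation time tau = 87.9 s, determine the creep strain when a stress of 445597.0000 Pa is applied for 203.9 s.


epsilon(t) = (sigma/E) * (1 - exp(-t/tau))
sigma/E = 445597.0000 / 7.5056e+07 = 0.0059
exp(-t/tau) = exp(-203.9 / 87.9) = 0.0983
epsilon = 0.0059 * (1 - 0.0983)
epsilon = 0.0054


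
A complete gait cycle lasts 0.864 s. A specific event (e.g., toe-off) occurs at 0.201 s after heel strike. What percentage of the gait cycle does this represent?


pct = (event_time / cycle_time) * 100
pct = (0.201 / 0.864) * 100
ratio = 0.2326
pct = 23.2639


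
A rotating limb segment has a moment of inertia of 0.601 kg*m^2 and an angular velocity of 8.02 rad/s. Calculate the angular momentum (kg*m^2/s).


L = I * omega
L = 0.601 * 8.02
L = 4.8200


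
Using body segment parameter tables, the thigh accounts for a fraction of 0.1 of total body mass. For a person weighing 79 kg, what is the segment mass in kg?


m_segment = body_mass * fraction
m_segment = 79 * 0.1
m_segment = 7.9000


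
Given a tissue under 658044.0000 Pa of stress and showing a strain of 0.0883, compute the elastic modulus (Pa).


E = stress / strain
E = 658044.0000 / 0.0883
E = 7.4524e+06


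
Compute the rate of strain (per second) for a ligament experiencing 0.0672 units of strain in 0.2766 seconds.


strain_rate = delta_strain / delta_t
strain_rate = 0.0672 / 0.2766
strain_rate = 0.2430


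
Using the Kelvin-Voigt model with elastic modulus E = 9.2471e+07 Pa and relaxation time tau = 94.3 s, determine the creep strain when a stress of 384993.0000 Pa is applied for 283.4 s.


epsilon(t) = (sigma/E) * (1 - exp(-t/tau))
sigma/E = 384993.0000 / 9.2471e+07 = 0.0042
exp(-t/tau) = exp(-283.4 / 94.3) = 0.0495
epsilon = 0.0042 * (1 - 0.0495)
epsilon = 0.0040


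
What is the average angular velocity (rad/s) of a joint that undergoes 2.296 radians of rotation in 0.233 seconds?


omega = delta_theta / delta_t
omega = 2.296 / 0.233
omega = 9.8541


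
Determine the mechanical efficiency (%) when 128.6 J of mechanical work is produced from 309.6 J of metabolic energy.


eta = (W_mech / E_meta) * 100
eta = (128.6 / 309.6) * 100
ratio = 0.4154
eta = 41.5375


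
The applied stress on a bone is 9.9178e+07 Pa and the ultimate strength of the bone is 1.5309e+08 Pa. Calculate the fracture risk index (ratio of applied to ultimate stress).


FRI = applied / ultimate
FRI = 9.9178e+07 / 1.5309e+08
FRI = 0.6478


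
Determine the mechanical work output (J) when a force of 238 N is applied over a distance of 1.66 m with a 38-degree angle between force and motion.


W = F * d * cos(theta)
theta = 38 deg = 0.6632 rad
cos(theta) = 0.7880
W = 238 * 1.66 * 0.7880
W = 311.3273


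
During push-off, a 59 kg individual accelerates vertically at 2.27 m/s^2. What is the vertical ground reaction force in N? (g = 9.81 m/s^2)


GRF = m * (g + a)
GRF = 59 * (9.81 + 2.27)
GRF = 59 * 12.0800
GRF = 712.7200


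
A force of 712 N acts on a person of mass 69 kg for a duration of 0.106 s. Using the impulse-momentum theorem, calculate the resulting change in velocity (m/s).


J = F * dt = 712 * 0.106 = 75.4720 N*s
delta_v = J / m
delta_v = 75.4720 / 69
delta_v = 1.0938


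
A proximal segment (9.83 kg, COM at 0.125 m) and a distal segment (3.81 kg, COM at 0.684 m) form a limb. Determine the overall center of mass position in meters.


COM = (m1*x1 + m2*x2) / (m1 + m2)
COM = (9.83*0.125 + 3.81*0.684) / (9.83 + 3.81)
Numerator = 3.8348
Denominator = 13.6400
COM = 0.2811


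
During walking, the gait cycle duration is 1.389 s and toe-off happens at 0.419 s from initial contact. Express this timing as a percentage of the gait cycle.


pct = (event_time / cycle_time) * 100
pct = (0.419 / 1.389) * 100
ratio = 0.3017
pct = 30.1656


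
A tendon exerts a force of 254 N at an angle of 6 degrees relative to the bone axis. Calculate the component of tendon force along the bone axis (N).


F_eff = F_tendon * cos(theta)
theta = 6 deg = 0.1047 rad
cos(theta) = 0.9945
F_eff = 254 * 0.9945
F_eff = 252.6086


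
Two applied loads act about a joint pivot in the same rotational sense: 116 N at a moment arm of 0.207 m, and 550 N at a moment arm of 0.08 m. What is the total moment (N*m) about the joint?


M = F1 * d1 + F2 * d2
M = 116 * 0.207 + 550 * 0.08
M = 24.0120 + 44.0000
M = 68.0120


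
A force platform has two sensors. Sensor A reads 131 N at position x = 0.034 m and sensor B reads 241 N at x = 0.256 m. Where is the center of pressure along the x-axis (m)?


COP_x = (F1*x1 + F2*x2) / (F1 + F2)
COP_x = (131*0.034 + 241*0.256) / (131 + 241)
Numerator = 66.1500
Denominator = 372
COP_x = 0.1778


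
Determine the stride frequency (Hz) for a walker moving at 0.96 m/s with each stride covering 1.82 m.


f = v / stride_length
f = 0.96 / 1.82
f = 0.5275


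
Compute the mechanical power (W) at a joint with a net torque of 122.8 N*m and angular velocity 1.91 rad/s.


P = M * omega
P = 122.8 * 1.91
P = 234.5480


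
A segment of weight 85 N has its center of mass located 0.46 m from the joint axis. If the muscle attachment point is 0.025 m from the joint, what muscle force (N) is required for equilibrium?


F_muscle = W * d_load / d_muscle
F_muscle = 85 * 0.46 / 0.025
Numerator = 39.1000
F_muscle = 1564.0000


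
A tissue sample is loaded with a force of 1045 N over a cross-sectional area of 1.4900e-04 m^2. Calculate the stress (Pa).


stress = F / A
stress = 1045 / 1.4900e-04
stress = 7.0134e+06


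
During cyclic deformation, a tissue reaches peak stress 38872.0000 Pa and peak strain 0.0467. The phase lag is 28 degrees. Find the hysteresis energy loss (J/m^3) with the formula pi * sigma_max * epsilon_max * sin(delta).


E_loss = pi * sigma_max * epsilon_max * sin(delta)
delta = 28 deg = 0.4887 rad
sin(delta) = 0.4695
E_loss = pi * 38872.0000 * 0.0467 * 0.4695
E_loss = 2677.3980


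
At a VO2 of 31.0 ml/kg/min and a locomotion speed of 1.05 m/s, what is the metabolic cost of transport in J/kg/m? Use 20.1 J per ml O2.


Power per kg = VO2 * 20.1 / 60
Power per kg = 31.0 * 20.1 / 60 = 10.3850 W/kg
Cost = power_per_kg / speed
Cost = 10.3850 / 1.05
Cost = 9.8905


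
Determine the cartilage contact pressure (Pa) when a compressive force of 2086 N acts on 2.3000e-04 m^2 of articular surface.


P = F / A
P = 2086 / 2.3000e-04
P = 9.0696e+06


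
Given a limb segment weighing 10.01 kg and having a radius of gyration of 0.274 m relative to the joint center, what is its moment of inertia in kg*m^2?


I = m * k^2
I = 10.01 * 0.274^2
k^2 = 0.0751
I = 0.7515


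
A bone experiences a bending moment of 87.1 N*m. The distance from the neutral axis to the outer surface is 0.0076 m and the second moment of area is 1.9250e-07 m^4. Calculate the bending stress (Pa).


sigma = M * c / I
sigma = 87.1 * 0.0076 / 1.9250e-07
M * c = 0.6620
sigma = 3.4388e+06


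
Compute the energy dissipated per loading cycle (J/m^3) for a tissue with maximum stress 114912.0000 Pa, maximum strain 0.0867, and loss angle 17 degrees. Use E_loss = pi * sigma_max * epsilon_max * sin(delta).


E_loss = pi * sigma_max * epsilon_max * sin(delta)
delta = 17 deg = 0.2967 rad
sin(delta) = 0.2924
E_loss = pi * 114912.0000 * 0.0867 * 0.2924
E_loss = 9151.0240


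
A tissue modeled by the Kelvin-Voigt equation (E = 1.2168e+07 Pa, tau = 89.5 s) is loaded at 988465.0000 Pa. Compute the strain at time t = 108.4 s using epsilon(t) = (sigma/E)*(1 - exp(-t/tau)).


epsilon(t) = (sigma/E) * (1 - exp(-t/tau))
sigma/E = 988465.0000 / 1.2168e+07 = 0.0812
exp(-t/tau) = exp(-108.4 / 89.5) = 0.2978
epsilon = 0.0812 * (1 - 0.2978)
epsilon = 0.0570


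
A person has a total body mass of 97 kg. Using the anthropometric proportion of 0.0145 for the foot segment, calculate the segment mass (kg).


m_segment = body_mass * fraction
m_segment = 97 * 0.0145
m_segment = 1.4065


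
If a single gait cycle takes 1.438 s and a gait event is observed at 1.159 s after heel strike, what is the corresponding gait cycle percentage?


pct = (event_time / cycle_time) * 100
pct = (1.159 / 1.438) * 100
ratio = 0.8060
pct = 80.5981


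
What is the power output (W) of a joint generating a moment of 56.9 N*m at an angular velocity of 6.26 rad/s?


P = M * omega
P = 56.9 * 6.26
P = 356.1940


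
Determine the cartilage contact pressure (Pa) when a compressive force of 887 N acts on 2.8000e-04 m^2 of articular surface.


P = F / A
P = 887 / 2.8000e-04
P = 3.1679e+06


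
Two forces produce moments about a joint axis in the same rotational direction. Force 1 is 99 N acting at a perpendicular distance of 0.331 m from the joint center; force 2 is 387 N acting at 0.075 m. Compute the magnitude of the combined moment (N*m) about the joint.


M = F1 * d1 + F2 * d2
M = 99 * 0.331 + 387 * 0.075
M = 32.7690 + 29.0250
M = 61.7940


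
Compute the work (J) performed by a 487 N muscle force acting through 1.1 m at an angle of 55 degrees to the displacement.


W = F * d * cos(theta)
theta = 55 deg = 0.9599 rad
cos(theta) = 0.5736
W = 487 * 1.1 * 0.5736
W = 307.2649


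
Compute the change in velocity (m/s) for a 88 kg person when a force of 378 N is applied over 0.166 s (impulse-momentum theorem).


J = F * dt = 378 * 0.166 = 62.7480 N*s
delta_v = J / m
delta_v = 62.7480 / 88
delta_v = 0.7130


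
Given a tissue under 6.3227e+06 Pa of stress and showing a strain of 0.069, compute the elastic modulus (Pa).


E = stress / strain
E = 6.3227e+06 / 0.069
E = 9.1633e+07


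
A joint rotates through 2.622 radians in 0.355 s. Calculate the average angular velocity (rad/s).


omega = delta_theta / delta_t
omega = 2.622 / 0.355
omega = 7.3859


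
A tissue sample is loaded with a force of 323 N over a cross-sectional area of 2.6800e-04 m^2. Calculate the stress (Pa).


stress = F / A
stress = 323 / 2.6800e-04
stress = 1.2052e+06


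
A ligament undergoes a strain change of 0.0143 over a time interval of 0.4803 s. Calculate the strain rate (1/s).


strain_rate = delta_strain / delta_t
strain_rate = 0.0143 / 0.4803
strain_rate = 0.0298
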